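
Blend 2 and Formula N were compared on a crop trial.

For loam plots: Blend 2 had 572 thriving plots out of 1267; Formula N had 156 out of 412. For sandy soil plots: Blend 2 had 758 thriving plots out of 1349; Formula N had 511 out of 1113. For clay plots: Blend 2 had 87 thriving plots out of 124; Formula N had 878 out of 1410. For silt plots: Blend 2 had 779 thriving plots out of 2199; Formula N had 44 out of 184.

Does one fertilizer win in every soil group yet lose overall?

Loam: Blend 2 572/1267 = 45.1%, Formula N 156/412 = 37.9% → Blend 2
Sandy soil: Blend 2 758/1349 = 56.2%, Formula N 511/1113 = 45.9% → Blend 2
Clay: Blend 2 87/124 = 70.2%, Formula N 878/1410 = 62.3% → Blend 2
Silt: Blend 2 779/2199 = 35.4%, Formula N 44/184 = 23.9% → Blend 2
Overall: Blend 2 2196/4939 = 44.5%, Formula N 1589/3119 = 50.9% → Formula N
Blend 2 wins each soil group but Formula N wins overall — the comparison reverses. Blend 2's plots skew toward silt, which has a lower base rate.

Yes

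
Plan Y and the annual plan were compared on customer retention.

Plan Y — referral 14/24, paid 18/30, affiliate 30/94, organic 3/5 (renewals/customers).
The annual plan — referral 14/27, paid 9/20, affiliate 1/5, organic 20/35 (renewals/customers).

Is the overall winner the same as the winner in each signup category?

No

Referral: Plan Y 14/24 = 58.3%, the annual plan 14/27 = 51.9% → Plan Y
Paid: Plan Y 18/30 = 60.0%, the annual plan 9/20 = 45.0% → Plan Y
Affiliate: Plan Y 30/94 = 31.9%, the annual plan 1/5 = 20.0% → Plan Y
Organic: Plan Y 3/5 = 60.0%, the annual plan 20/35 = 57.1% → Plan Y
Overall: Plan Y 65/153 = 42.5%, the annual plan 44/87 = 50.6% → the annual plan
Plan Y wins each signup group but the annual plan wins overall — the comparison reverses. Plan Y's customers skew toward affiliate, which has a lower base rate.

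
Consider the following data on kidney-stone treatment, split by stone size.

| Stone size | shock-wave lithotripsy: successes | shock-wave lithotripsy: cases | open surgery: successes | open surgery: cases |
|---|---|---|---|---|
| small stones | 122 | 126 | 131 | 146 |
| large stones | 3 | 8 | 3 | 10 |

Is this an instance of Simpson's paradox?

No

Small stones: shock-wave lithotripsy 122/126 = 96.8%, open surgery 131/146 = 89.7% → shock-wave lithotripsy
Large stones: shock-wave lithotripsy 3/8 = 37.5%, open surgery 3/10 = 30.0% → shock-wave lithotripsy
Overall: shock-wave lithotripsy 125/134 = 93.3%, open surgery 134/156 = 85.9% → shock-wave lithotripsy
Shock-wave lithotripsy wins overall and in every stone group — no reversal.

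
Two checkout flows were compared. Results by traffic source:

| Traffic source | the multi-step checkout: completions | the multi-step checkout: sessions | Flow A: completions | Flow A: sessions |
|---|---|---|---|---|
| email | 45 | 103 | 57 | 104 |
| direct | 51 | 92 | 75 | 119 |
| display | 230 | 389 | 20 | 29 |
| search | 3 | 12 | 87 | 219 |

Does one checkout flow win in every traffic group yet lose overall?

Email: the multi-step checkout 45/103 = 43.7%, Flow A 57/104 = 54.8% → Flow A
Direct: the multi-step checkout 51/92 = 55.4%, Flow A 75/119 = 63.0% → Flow A
Display: the multi-step checkout 230/389 = 59.1%, Flow A 20/29 = 69.0% → Flow A
Search: the multi-step checkout 3/12 = 25.0%, Flow A 87/219 = 39.7% → Flow A
Overall: the multi-step checkout 329/596 = 55.2%, Flow A 239/471 = 50.7% → the multi-step checkout
Flow A wins each traffic group but the multi-step checkout wins overall — the comparison reverses. Flow A's sessions skew toward search, which has a lower base rate.

Yes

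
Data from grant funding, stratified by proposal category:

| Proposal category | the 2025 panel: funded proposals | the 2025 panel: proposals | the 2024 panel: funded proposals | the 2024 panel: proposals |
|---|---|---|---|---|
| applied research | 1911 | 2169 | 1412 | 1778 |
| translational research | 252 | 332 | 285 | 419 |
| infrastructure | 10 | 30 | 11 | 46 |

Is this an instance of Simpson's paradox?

Applied research: the 2025 panel 1911/2169 = 88.1%, the 2024 panel 1412/1778 = 79.4% → the 2025 panel
Translational research: the 2025 panel 252/332 = 75.9%, the 2024 panel 285/419 = 68.0% → the 2025 panel
Infrastructure: the 2025 panel 10/30 = 33.3%, the 2024 panel 11/46 = 23.9% → the 2025 panel
Overall: the 2025 panel 2173/2531 = 85.9%, the 2024 panel 1708/2243 = 76.1% → the 2025 panel
The 2025 panel wins overall and in every proposal group — no reversal.

No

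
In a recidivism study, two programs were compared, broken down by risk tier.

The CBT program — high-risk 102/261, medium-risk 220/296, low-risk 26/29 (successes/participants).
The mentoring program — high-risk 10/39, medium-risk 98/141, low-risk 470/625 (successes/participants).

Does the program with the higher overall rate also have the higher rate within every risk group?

No

High-risk: the CBT program 102/261 = 39.1%, the mentoring program 10/39 = 25.6% → the CBT program
Medium-risk: the CBT program 220/296 = 74.3%, the mentoring program 98/141 = 69.5% → the CBT program
Low-risk: the CBT program 26/29 = 89.7%, the mentoring program 470/625 = 75.2% → the CBT program
Overall: the CBT program 348/586 = 59.4%, the mentoring program 578/805 = 71.8% → the mentoring program
The CBT program wins each risk group but the mentoring program wins overall — the comparison reverses. The CBT program's participants skew toward high-risk, which has a lower base rate.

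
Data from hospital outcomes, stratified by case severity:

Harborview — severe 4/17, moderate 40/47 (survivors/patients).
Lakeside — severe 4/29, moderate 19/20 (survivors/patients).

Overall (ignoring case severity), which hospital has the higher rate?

Severe: Harborview 4/17 = 23.5%, Lakeside 4/29 = 13.8% → Harborview
Moderate: Harborview 40/47 = 85.1%, Lakeside 19/20 = 95.0% → Lakeside
Overall: Harborview 44/64 = 68.8%, Lakeside 23/49 = 46.9% → Harborview
(Neither sweeps every case group, but Harborview has the higher pooled rate.)

Harborview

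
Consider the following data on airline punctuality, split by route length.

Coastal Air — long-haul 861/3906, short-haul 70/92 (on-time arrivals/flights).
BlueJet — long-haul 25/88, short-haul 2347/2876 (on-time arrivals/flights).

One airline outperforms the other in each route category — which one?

Long-haul: Coastal Air 861/3906 = 22.0%, BlueJet 25/88 = 28.4% → BlueJet
Short-haul: Coastal Air 70/92 = 76.1%, BlueJet 2347/2876 = 81.6% → BlueJet
BlueJet has the higher rate in both groups.

BlueJet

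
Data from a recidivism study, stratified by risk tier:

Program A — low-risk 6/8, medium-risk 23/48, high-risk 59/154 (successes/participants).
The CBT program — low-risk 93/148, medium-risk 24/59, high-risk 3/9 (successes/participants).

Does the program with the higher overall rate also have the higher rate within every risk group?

Low-risk: Program A 6/8 = 75.0%, the CBT program 93/148 = 62.8% → Program A
Medium-risk: Program A 23/48 = 47.9%, the CBT program 24/59 = 40.7% → Program A
High-risk: Program A 59/154 = 38.3%, the CBT program 3/9 = 33.3% → Program A
Overall: Program A 88/210 = 41.9%, the CBT program 120/216 = 55.6% → the CBT program
Program A wins each risk group but the CBT program wins overall — the comparison reverses. Program A's participants skew toward high-risk, which has a lower base rate.

No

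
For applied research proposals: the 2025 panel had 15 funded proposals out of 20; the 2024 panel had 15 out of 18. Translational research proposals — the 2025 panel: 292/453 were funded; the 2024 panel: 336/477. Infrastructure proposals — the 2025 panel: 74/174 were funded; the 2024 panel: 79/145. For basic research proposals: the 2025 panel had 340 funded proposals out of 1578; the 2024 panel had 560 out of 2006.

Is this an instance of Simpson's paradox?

Applied research: the 2025 panel 15/20 = 75.0%, the 2024 panel 15/18 = 83.3% → the 2024 panel
Translational research: the 2025 panel 292/453 = 64.5%, the 2024 panel 336/477 = 70.4% → the 2024 panel
Infrastructure: the 2025 panel 74/174 = 42.5%, the 2024 panel 79/145 = 54.5% → the 2024 panel
Basic research: the 2025 panel 340/1578 = 21.5%, the 2024 panel 560/2006 = 27.9% → the 2024 panel
Overall: the 2025 panel 721/2225 = 32.4%, the 2024 panel 990/2646 = 37.4% → the 2024 panel
The 2024 panel wins overall and in every proposal group — no reversal.

No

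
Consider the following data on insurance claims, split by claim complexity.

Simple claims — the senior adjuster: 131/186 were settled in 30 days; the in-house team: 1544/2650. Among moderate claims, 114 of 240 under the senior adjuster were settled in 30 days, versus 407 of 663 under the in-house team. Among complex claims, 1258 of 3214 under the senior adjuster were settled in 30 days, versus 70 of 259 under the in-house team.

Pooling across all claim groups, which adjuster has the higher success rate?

Simple: the senior adjuster 131/186 = 70.4%, the in-house team 1544/2650 = 58.3% → the senior adjuster
Moderate: the senior adjuster 114/240 = 47.5%, the in-house team 407/663 = 61.4% → the in-house team
Complex: the senior adjuster 1258/3214 = 39.1%, the in-house team 70/259 = 27.0% → the senior adjuster
Overall: the senior adjuster 1503/3640 = 41.3%, the in-house team 2021/3572 = 56.6% → the in-house team
(Neither sweeps every claim group, but the in-house team has the higher pooled rate.)

the in-house team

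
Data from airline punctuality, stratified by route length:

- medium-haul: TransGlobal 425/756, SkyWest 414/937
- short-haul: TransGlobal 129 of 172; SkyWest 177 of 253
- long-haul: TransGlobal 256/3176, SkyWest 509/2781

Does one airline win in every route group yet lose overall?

Medium-haul: TransGlobal 425/756 = 56.2%, SkyWest 414/937 = 44.2% → TransGlobal
Short-haul: TransGlobal 129/172 = 75.0%, SkyWest 177/253 = 70.0% → TransGlobal
Long-haul: TransGlobal 256/3176 = 8.1%, SkyWest 509/2781 = 18.3% → SkyWest
Overall: TransGlobal 810/4104 = 19.7%, SkyWest 1100/3971 = 27.7% → SkyWest
Neither sweeps: TransGlobal wins 2 of 3 groups, SkyWest wins 1. SkyWest wins overall but not every group — no Simpson reversal.

No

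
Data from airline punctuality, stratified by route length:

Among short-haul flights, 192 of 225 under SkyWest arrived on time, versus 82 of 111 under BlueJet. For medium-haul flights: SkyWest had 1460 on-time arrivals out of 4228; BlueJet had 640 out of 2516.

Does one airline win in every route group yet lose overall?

No

Short-haul: SkyWest 192/225 = 85.3%, BlueJet 82/111 = 73.9% → SkyWest
Medium-haul: SkyWest 1460/4228 = 34.5%, BlueJet 640/2516 = 25.4% → SkyWest
Overall: SkyWest 1652/4453 = 37.1%, BlueJet 722/2627 = 27.5% → SkyWest
SkyWest wins overall and in every route group — no reversal.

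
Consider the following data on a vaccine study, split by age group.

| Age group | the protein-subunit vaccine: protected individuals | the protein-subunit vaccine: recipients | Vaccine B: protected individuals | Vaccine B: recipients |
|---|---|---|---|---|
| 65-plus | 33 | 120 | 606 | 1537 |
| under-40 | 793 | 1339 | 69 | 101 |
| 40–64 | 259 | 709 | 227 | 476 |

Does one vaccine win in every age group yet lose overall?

65-plus: the protein-subunit vaccine 33/120 = 27.5%, Vaccine B 606/1537 = 39.4% → Vaccine B
Under-40: the protein-subunit vaccine 793/1339 = 59.2%, Vaccine B 69/101 = 68.3% → Vaccine B
40–64: the protein-subunit vaccine 259/709 = 36.5%, Vaccine B 227/476 = 47.7% → Vaccine B
Overall: the protein-subunit vaccine 1085/2168 = 50.0%, Vaccine B 902/2114 = 42.7% → the protein-subunit vaccine
Vaccine B wins each age group but the protein-subunit vaccine wins overall — the comparison reverses. Vaccine B's recipients skew toward 65-plus, which has a lower base rate.

Yes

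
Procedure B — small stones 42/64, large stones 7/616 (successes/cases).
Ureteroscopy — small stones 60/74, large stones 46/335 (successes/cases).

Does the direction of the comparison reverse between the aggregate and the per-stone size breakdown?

Small stones: Procedure B 42/64 = 65.6%, ureteroscopy 60/74 = 81.1% → ureteroscopy
Large stones: Procedure B 7/616 = 1.1%, ureteroscopy 46/335 = 13.7% → ureteroscopy
Overall: Procedure B 49/680 = 7.2%, ureteroscopy 106/409 = 25.9% → ureteroscopy
Ureteroscopy wins overall and in every stone group — no reversal.

No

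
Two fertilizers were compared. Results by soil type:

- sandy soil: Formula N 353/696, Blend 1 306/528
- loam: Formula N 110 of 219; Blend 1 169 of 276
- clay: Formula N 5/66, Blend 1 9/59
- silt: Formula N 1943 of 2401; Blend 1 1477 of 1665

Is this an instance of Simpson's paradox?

Sandy soil: Formula N 353/696 = 50.7%, Blend 1 306/528 = 58.0% → Blend 1
Loam: Formula N 110/219 = 50.2%, Blend 1 169/276 = 61.2% → Blend 1
Clay: Formula N 5/66 = 7.6%, Blend 1 9/59 = 15.3% → Blend 1
Silt: Formula N 1943/2401 = 80.9%, Blend 1 1477/1665 = 88.7% → Blend 1
Overall: Formula N 2411/3382 = 71.3%, Blend 1 1961/2528 = 77.6% → Blend 1
Blend 1 wins overall and in every soil group — no reversal.

No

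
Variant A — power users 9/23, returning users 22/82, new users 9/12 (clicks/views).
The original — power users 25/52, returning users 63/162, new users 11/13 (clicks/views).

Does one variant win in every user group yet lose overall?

No

Power users: Variant A 9/23 = 39.1%, the original 25/52 = 48.1% → the original
Returning users: Variant A 22/82 = 26.8%, the original 63/162 = 38.9% → the original
New users: Variant A 9/12 = 75.0%, the original 11/13 = 84.6% → the original
Overall: Variant A 40/117 = 34.2%, the original 99/227 = 43.6% → the original
The original wins overall and in every user group — no reversal.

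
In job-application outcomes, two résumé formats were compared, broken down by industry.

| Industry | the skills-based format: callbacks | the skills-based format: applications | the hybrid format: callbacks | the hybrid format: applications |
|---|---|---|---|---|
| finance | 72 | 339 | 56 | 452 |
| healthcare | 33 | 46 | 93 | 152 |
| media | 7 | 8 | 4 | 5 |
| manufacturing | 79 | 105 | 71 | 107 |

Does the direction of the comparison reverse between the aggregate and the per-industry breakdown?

Finance: the skills-based format 72/339 = 21.2%, the hybrid format 56/452 = 12.4% → the skills-based format
Healthcare: the skills-based format 33/46 = 71.7%, the hybrid format 93/152 = 61.2% → the skills-based format
Media: the skills-based format 7/8 = 87.5%, the hybrid format 4/5 = 80.0% → the skills-based format
Manufacturing: the skills-based format 79/105 = 75.2%, the hybrid format 71/107 = 66.4% → the skills-based format
Overall: the skills-based format 191/498 = 38.4%, the hybrid format 224/716 = 31.3% → the skills-based format
The skills-based format wins overall and in every industry group — no reversal.

No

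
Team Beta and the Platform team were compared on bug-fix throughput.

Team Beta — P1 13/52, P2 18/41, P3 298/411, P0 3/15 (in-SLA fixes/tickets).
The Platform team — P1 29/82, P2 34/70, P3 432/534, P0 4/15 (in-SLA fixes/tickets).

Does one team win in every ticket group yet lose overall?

No

P1: Team Beta 13/52 = 25.0%, the Platform team 29/82 = 35.4% → the Platform team
P2: Team Beta 18/41 = 43.9%, the Platform team 34/70 = 48.6% → the Platform team
P3: Team Beta 298/411 = 72.5%, the Platform team 432/534 = 80.9% → the Platform team
P0: Team Beta 3/15 = 20.0%, the Platform team 4/15 = 26.7% → the Platform team
Overall: Team Beta 332/519 = 64.0%, the Platform team 499/701 = 71.2% → the Platform team
The Platform team wins overall and in every ticket group — no reversal.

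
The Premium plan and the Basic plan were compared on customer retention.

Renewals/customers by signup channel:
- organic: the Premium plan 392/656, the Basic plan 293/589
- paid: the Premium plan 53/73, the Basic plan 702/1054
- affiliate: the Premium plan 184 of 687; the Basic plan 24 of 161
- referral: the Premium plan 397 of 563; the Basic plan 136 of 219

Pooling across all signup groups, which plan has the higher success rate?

Organic: the Premium plan 392/656 = 59.8%, the Basic plan 293/589 = 49.7% → the Premium plan
Paid: the Premium plan 53/73 = 72.6%, the Basic plan 702/1054 = 66.6% → the Premium plan
Affiliate: the Premium plan 184/687 = 26.8%, the Basic plan 24/161 = 14.9% → the Premium plan
Referral: the Premium plan 397/563 = 70.5%, the Basic plan 136/219 = 62.1% → the Premium plan
Overall: the Premium plan 1026/1979 = 51.8%, the Basic plan 1155/2023 = 57.1% → the Basic plan
(The Premium plan wins every signup group but the Basic plan wins overall — the Premium plan's customers skew toward the low-rate affiliate group.)

the Basic plan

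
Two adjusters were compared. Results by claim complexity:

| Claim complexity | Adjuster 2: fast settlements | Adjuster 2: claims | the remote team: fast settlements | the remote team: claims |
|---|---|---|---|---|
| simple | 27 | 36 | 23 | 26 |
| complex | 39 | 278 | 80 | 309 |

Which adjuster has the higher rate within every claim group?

Simple: Adjuster 2 27/36 = 75.0%, the remote team 23/26 = 88.5% → the remote team
Complex: Adjuster 2 39/278 = 14.0%, the remote team 80/309 = 25.9% → the remote team
The remote team has the higher rate in both groups.

the remote team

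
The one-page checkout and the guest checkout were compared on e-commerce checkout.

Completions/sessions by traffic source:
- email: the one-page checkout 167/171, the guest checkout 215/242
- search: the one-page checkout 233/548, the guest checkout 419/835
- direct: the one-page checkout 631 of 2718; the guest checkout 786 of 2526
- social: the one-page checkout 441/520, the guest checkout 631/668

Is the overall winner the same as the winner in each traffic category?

Email: the one-page checkout 167/171 = 97.7%, the guest checkout 215/242 = 88.8% → the one-page checkout
Search: the one-page checkout 233/548 = 42.5%, the guest checkout 419/835 = 50.2% → the guest checkout
Direct: the one-page checkout 631/2718 = 23.2%, the guest checkout 786/2526 = 31.1% → the guest checkout
Social: the one-page checkout 441/520 = 84.8%, the guest checkout 631/668 = 94.5% → the guest checkout
Overall: the one-page checkout 1472/3957 = 37.2%, the guest checkout 2051/4271 = 48.0% → the guest checkout
Neither sweeps: the one-page checkout wins 1 of 4 groups, the guest checkout wins 3. The guest checkout wins overall but not every group — no Simpson reversal.

No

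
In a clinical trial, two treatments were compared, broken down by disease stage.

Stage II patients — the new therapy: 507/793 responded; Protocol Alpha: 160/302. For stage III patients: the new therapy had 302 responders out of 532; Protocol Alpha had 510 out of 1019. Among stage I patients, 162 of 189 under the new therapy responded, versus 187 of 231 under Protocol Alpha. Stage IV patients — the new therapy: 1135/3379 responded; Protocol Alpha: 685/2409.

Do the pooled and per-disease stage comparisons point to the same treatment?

Yes

Stage II: the new therapy 507/793 = 63.9%, Protocol Alpha 160/302 = 53.0% → the new therapy
Stage III: the new therapy 302/532 = 56.8%, Protocol Alpha 510/1019 = 50.0% → the new therapy
Stage I: the new therapy 162/189 = 85.7%, Protocol Alpha 187/231 = 81.0% → the new therapy
Stage IV: the new therapy 1135/3379 = 33.6%, Protocol Alpha 685/2409 = 28.4% → the new therapy
Overall: the new therapy 2106/4893 = 43.0%, Protocol Alpha 1542/3961 = 38.9% → the new therapy
The new therapy wins overall and in every disease group — no reversal.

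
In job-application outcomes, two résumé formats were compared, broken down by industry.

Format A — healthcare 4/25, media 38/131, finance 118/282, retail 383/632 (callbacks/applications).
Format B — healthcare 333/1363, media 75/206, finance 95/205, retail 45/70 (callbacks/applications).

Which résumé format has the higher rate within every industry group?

Healthcare: Format A 4/25 = 16.0%, Format B 333/1363 = 24.4% → Format B
Media: Format A 38/131 = 29.0%, Format B 75/206 = 36.4% → Format B
Finance: Format A 118/282 = 41.8%, Format B 95/205 = 46.3% → Format B
Retail: Format A 383/632 = 60.6%, Format B 45/70 = 64.3% → Format B
Format B has the higher rate in all 4 groups.

Format B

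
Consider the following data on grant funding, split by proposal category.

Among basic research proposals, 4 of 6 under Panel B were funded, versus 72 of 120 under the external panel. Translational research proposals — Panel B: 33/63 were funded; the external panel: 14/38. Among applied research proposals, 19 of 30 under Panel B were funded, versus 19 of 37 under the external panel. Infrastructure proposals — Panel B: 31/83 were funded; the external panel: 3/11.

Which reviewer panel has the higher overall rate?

Basic research: Panel B 4/6 = 66.7%, the external panel 72/120 = 60.0% → Panel B
Translational research: Panel B 33/63 = 52.4%, the external panel 14/38 = 36.8% → Panel B
Applied research: Panel B 19/30 = 63.3%, the external panel 19/37 = 51.4% → Panel B
Infrastructure: Panel B 31/83 = 37.3%, the external panel 3/11 = 27.3% → Panel B
Overall: Panel B 87/182 = 47.8%, the external panel 108/206 = 52.4% → the external panel
(Panel B wins every proposal group but the external panel wins overall — Panel B's proposals skew toward the low-rate infrastructure group.)

the external panel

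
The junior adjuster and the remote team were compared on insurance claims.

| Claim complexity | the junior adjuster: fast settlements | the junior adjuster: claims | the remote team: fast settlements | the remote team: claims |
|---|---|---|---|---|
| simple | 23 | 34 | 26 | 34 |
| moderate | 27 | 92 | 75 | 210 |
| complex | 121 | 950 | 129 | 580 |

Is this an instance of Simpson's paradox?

Simple: the junior adjuster 23/34 = 67.6%, the remote team 26/34 = 76.5% → the remote team
Moderate: the junior adjuster 27/92 = 29.3%, the remote team 75/210 = 35.7% → the remote team
Complex: the junior adjuster 121/950 = 12.7%, the remote team 129/580 = 22.2% → the remote team
Overall: the junior adjuster 171/1076 = 15.9%, the remote team 230/824 = 27.9% → the remote team
The remote team wins overall and in every claim group — no reversal.

No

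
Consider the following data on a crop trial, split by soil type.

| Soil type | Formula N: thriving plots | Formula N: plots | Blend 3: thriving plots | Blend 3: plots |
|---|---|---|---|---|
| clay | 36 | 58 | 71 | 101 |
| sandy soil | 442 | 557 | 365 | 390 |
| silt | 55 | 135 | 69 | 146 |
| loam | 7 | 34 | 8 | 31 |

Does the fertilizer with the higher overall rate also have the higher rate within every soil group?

Yes

Clay: Formula N 36/58 = 62.1%, Blend 3 71/101 = 70.3% → Blend 3
Sandy soil: Formula N 442/557 = 79.4%, Blend 3 365/390 = 93.6% → Blend 3
Silt: Formula N 55/135 = 40.7%, Blend 3 69/146 = 47.3% → Blend 3
Loam: Formula N 7/34 = 20.6%, Blend 3 8/31 = 25.8% → Blend 3
Overall: Formula N 540/784 = 68.9%, Blend 3 513/668 = 76.8% → Blend 3
Blend 3 wins overall and in every soil group — no reversal.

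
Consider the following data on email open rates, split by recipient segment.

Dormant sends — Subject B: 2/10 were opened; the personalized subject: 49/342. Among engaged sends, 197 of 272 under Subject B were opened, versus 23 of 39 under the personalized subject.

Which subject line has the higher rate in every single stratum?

Subject B

Dormant: Subject B 2/10 = 20.0%, the personalized subject 49/342 = 14.3% → Subject B
Engaged: Subject B 197/272 = 72.4%, the personalized subject 23/39 = 59.0% → Subject B
Subject B has the higher rate in both groups.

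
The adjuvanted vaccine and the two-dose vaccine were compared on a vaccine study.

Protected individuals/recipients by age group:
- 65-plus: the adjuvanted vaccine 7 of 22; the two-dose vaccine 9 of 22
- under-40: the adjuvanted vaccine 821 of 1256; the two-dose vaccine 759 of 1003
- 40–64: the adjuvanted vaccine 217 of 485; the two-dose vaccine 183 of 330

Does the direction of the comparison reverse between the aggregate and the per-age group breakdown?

No

65-plus: the adjuvanted vaccine 7/22 = 31.8%, the two-dose vaccine 9/22 = 40.9% → the two-dose vaccine
Under-40: the adjuvanted vaccine 821/1256 = 65.4%, the two-dose vaccine 759/1003 = 75.7% → the two-dose vaccine
40–64: the adjuvanted vaccine 217/485 = 44.7%, the two-dose vaccine 183/330 = 55.5% → the two-dose vaccine
Overall: the adjuvanted vaccine 1045/1763 = 59.3%, the two-dose vaccine 951/1355 = 70.2% → the two-dose vaccine
The two-dose vaccine wins overall and in every age group — no reversal.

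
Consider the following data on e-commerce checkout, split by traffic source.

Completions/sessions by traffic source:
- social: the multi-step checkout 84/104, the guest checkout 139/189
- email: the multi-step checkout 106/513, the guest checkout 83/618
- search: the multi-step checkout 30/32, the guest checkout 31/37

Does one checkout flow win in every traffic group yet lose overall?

Social: the multi-step checkout 84/104 = 80.8%, the guest checkout 139/189 = 73.5% → the multi-step checkout
Email: the multi-step checkout 106/513 = 20.7%, the guest checkout 83/618 = 13.4% → the multi-step checkout
Search: the multi-step checkout 30/32 = 93.8%, the guest checkout 31/37 = 83.8% → the multi-step checkout
Overall: the multi-step checkout 220/649 = 33.9%, the guest checkout 253/844 = 30.0% → the multi-step checkout
The multi-step checkout wins overall and in every traffic group — no reversal.

No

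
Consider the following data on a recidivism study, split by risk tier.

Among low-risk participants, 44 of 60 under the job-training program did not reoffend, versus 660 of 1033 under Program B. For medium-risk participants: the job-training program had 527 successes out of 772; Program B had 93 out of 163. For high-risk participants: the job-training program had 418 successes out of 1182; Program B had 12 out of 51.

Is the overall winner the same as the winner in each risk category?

No

Low-risk: the job-training program 44/60 = 73.3%, Program B 660/1033 = 63.9% → the job-training program
Medium-risk: the job-training program 527/772 = 68.3%, Program B 93/163 = 57.1% → the job-training program
High-risk: the job-training program 418/1182 = 35.4%, Program B 12/51 = 23.5% → the job-training program
Overall: the job-training program 989/2014 = 49.1%, Program B 765/1247 = 61.3% → Program B
The job-training program wins each risk group but Program B wins overall — the comparison reverses. The job-training program's participants skew toward high-risk, which has a lower base rate.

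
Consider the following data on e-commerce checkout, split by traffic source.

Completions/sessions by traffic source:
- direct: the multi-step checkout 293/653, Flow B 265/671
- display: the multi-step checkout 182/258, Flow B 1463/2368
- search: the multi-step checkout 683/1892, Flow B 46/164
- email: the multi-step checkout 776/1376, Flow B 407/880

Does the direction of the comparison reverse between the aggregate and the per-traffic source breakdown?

Yes

Direct: the multi-step checkout 293/653 = 44.9%, Flow B 265/671 = 39.5% → the multi-step checkout
Display: the multi-step checkout 182/258 = 70.5%, Flow B 1463/2368 = 61.8% → the multi-step checkout
Search: the multi-step checkout 683/1892 = 36.1%, Flow B 46/164 = 28.0% → the multi-step checkout
Email: the multi-step checkout 776/1376 = 56.4%, Flow B 407/880 = 46.2% → the multi-step checkout
Overall: the multi-step checkout 1934/4179 = 46.3%, Flow B 2181/4083 = 53.4% → Flow B
The multi-step checkout wins each traffic group but Flow B wins overall — the comparison reverses. The multi-step checkout's sessions skew toward search, which has a lower base rate.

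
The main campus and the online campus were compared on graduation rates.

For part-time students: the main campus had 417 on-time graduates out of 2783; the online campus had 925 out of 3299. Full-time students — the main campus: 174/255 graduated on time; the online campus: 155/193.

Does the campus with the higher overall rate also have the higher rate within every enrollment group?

Part-time: the main campus 417/2783 = 15.0%, the online campus 925/3299 = 28.0% → the online campus
Full-time: the main campus 174/255 = 68.2%, the online campus 155/193 = 80.3% → the online campus
Overall: the main campus 591/3038 = 19.5%, the online campus 1080/3492 = 30.9% → the online campus
The online campus wins overall and in every enrollment group — no reversal.

Yes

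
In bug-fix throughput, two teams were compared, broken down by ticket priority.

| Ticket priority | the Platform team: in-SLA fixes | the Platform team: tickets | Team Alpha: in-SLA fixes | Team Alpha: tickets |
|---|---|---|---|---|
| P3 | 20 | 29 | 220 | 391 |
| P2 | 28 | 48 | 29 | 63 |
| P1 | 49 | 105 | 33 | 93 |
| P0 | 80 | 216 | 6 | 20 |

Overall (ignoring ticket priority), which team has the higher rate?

P3: the Platform team 20/29 = 69.0%, Team Alpha 220/391 = 56.3% → the Platform team
P2: the Platform team 28/48 = 58.3%, Team Alpha 29/63 = 46.0% → the Platform team
P1: the Platform team 49/105 = 46.7%, Team Alpha 33/93 = 35.5% → the Platform team
P0: the Platform team 80/216 = 37.0%, Team Alpha 6/20 = 30.0% → the Platform team
Overall: the Platform team 177/398 = 44.5%, Team Alpha 288/567 = 50.8% → Team Alpha
(The Platform team wins every ticket group but Team Alpha wins overall — the Platform team's tickets skew toward the low-rate P0 group.)

Team Alpha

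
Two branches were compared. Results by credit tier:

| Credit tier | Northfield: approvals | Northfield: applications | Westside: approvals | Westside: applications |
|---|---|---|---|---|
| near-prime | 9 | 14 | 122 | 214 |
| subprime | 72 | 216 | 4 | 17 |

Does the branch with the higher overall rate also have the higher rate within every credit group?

Near-prime: Northfield 9/14 = 64.3%, Westside 122/214 = 57.0% → Northfield
Subprime: Northfield 72/216 = 33.3%, Westside 4/17 = 23.5% → Northfield
Overall: Northfield 81/230 = 35.2%, Westside 126/231 = 54.5% → Westside
Northfield wins each credit group but Westside wins overall — the comparison reverses. Northfield's applications skew toward subprime, which has a lower base rate.

No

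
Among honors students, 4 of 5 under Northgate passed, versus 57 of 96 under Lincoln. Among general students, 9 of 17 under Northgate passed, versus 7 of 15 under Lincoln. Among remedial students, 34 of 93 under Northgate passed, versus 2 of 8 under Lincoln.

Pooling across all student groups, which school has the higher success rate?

Lincoln

Honors: Northgate 4/5 = 80.0%, Lincoln 57/96 = 59.4% → Northgate
General: Northgate 9/17 = 52.9%, Lincoln 7/15 = 46.7% → Northgate
Remedial: Northgate 34/93 = 36.6%, Lincoln 2/8 = 25.0% → Northgate
Overall: Northgate 47/115 = 40.9%, Lincoln 66/119 = 55.5% → Lincoln
(Northgate wins every student group but Lincoln wins overall — Northgate's students skew toward the low-rate remedial group.)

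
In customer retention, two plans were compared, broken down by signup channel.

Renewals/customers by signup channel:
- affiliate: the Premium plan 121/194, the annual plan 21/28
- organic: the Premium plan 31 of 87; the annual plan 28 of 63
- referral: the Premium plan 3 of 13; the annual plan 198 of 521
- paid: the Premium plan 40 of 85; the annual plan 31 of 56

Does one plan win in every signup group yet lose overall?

Yes

Affiliate: the Premium plan 121/194 = 62.4%, the annual plan 21/28 = 75.0% → the annual plan
Organic: the Premium plan 31/87 = 35.6%, the annual plan 28/63 = 44.4% → the annual plan
Referral: the Premium plan 3/13 = 23.1%, the annual plan 198/521 = 38.0% → the annual plan
Paid: the Premium plan 40/85 = 47.1%, the annual plan 31/56 = 55.4% → the annual plan
Overall: the Premium plan 195/379 = 51.5%, the annual plan 278/668 = 41.6% → the Premium plan
The annual plan wins each signup group but the Premium plan wins overall — the comparison reverses. The annual plan's customers skew toward referral, which has a lower base rate.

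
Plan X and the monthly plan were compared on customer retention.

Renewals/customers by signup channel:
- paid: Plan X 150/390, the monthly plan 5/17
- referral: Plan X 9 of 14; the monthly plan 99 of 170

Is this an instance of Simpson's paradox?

Paid: Plan X 150/390 = 38.5%, the monthly plan 5/17 = 29.4% → Plan X
Referral: Plan X 9/14 = 64.3%, the monthly plan 99/170 = 58.2% → Plan X
Overall: Plan X 159/404 = 39.4%, the monthly plan 104/187 = 55.6% → the monthly plan
Plan X wins each signup group but the monthly plan wins overall — the comparison reverses. Plan X's customers skew toward paid, which has a lower base rate.

Yes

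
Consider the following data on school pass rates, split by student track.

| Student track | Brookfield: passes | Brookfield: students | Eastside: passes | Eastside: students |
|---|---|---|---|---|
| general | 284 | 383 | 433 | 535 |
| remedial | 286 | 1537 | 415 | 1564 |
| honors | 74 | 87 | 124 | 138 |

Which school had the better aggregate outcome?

Eastside

General: Brookfield 284/383 = 74.2%, Eastside 433/535 = 80.9% → Eastside
Remedial: Brookfield 286/1537 = 18.6%, Eastside 415/1564 = 26.5% → Eastside
Honors: Brookfield 74/87 = 85.1%, Eastside 124/138 = 89.9% → Eastside
Overall: Brookfield 644/2007 = 32.1%, Eastside 972/2237 = 43.5% → Eastside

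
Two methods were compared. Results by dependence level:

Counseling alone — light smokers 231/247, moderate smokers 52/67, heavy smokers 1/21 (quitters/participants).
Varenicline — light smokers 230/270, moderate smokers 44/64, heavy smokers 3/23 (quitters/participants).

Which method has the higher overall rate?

Light smokers: counseling alone 231/247 = 93.5%, varenicline 230/270 = 85.2% → counseling alone
Moderate smokers: counseling alone 52/67 = 77.6%, varenicline 44/64 = 68.8% → counseling alone
Heavy smokers: counseling alone 1/21 = 4.8%, varenicline 3/23 = 13.0% → varenicline
Overall: counseling alone 284/335 = 84.8%, varenicline 277/357 = 77.6% → counseling alone
(Neither sweeps every dependence group, but counseling alone has the higher pooled rate.)

counseling alone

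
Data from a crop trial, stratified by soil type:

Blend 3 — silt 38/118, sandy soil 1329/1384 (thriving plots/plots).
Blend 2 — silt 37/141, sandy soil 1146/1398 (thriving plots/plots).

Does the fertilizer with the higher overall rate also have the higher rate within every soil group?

Silt: Blend 3 38/118 = 32.2%, Blend 2 37/141 = 26.2% → Blend 3
Sandy soil: Blend 3 1329/1384 = 96.0%, Blend 2 1146/1398 = 82.0% → Blend 3
Overall: Blend 3 1367/1502 = 91.0%, Blend 2 1183/1539 = 76.9% → Blend 3
Blend 3 wins overall and in every soil group — no reversal.

Yes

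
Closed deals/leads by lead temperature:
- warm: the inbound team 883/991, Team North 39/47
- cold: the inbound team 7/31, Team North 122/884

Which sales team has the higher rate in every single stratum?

the inbound team

Warm: the inbound team 883/991 = 89.1%, Team North 39/47 = 83.0% → the inbound team
Cold: the inbound team 7/31 = 22.6%, Team North 122/884 = 13.8% → the inbound team
The inbound team has the higher rate in both groups.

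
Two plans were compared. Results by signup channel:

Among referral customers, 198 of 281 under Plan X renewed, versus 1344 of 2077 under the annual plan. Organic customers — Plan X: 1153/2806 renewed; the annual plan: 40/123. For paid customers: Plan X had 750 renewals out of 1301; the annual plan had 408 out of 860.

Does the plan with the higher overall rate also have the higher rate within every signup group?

No

Referral: Plan X 198/281 = 70.5%, the annual plan 1344/2077 = 64.7% → Plan X
Organic: Plan X 1153/2806 = 41.1%, the annual plan 40/123 = 32.5% → Plan X
Paid: Plan X 750/1301 = 57.6%, the annual plan 408/860 = 47.4% → Plan X
Overall: Plan X 2101/4388 = 47.9%, the annual plan 1792/3060 = 58.6% → the annual plan
Plan X wins each signup group but the annual plan wins overall — the comparison reverses. Plan X's customers skew toward organic, which has a lower base rate.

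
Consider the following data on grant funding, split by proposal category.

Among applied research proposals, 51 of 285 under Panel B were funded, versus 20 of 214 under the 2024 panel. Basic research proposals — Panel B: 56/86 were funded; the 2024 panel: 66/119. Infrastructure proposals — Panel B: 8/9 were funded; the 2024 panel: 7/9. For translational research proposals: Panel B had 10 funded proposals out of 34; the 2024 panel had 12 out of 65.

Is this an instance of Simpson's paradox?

No

Applied research: Panel B 51/285 = 17.9%, the 2024 panel 20/214 = 9.3% → Panel B
Basic research: Panel B 56/86 = 65.1%, the 2024 panel 66/119 = 55.5% → Panel B
Infrastructure: Panel B 8/9 = 88.9%, the 2024 panel 7/9 = 77.8% → Panel B
Translational research: Panel B 10/34 = 29.4%, the 2024 panel 12/65 = 18.5% → Panel B
Overall: Panel B 125/414 = 30.2%, the 2024 panel 105/407 = 25.8% → Panel B
Panel B wins overall and in every proposal group — no reversal.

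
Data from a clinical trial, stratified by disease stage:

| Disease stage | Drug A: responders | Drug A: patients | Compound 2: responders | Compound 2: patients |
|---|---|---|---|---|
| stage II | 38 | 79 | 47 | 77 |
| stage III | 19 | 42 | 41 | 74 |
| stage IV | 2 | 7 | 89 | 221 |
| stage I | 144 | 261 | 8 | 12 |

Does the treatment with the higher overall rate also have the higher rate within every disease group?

No

Stage II: Drug A 38/79 = 48.1%, Compound 2 47/77 = 61.0% → Compound 2
Stage III: Drug A 19/42 = 45.2%, Compound 2 41/74 = 55.4% → Compound 2
Stage IV: Drug A 2/7 = 28.6%, Compound 2 89/221 = 40.3% → Compound 2
Stage I: Drug A 144/261 = 55.2%, Compound 2 8/12 = 66.7% → Compound 2
Overall: Drug A 203/389 = 52.2%, Compound 2 185/384 = 48.2% → Drug A
Compound 2 wins each disease group but Drug A wins overall — the comparison reverses. Compound 2's patients skew toward stage IV, which has a lower base rate.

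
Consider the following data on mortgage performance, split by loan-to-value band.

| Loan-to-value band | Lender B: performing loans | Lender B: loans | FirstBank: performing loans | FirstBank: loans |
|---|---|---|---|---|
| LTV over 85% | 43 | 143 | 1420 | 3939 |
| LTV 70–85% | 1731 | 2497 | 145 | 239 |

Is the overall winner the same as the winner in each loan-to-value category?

No

LTV over 85%: Lender B 43/143 = 30.1%, FirstBank 1420/3939 = 36.0% → FirstBank
LTV 70–85%: Lender B 1731/2497 = 69.3%, FirstBank 145/239 = 60.7% → Lender B
Overall: Lender B 1774/2640 = 67.2%, FirstBank 1565/4178 = 37.5% → Lender B
Neither sweeps: Lender B wins 1 of 2 groups, FirstBank wins 1. Lender B wins overall but not every group — no Simpson reversal.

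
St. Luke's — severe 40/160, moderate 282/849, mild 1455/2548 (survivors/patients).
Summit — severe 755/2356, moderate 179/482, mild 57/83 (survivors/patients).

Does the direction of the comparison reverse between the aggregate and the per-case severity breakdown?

Severe: St. Luke's 40/160 = 25.0%, Summit 755/2356 = 32.0% → Summit
Moderate: St. Luke's 282/849 = 33.2%, Summit 179/482 = 37.1% → Summit
Mild: St. Luke's 1455/2548 = 57.1%, Summit 57/83 = 68.7% → Summit
Overall: St. Luke's 1777/3557 = 50.0%, Summit 991/2921 = 33.9% → St. Luke's
Summit wins each case group but St. Luke's wins overall — the comparison reverses. Summit's patients skew toward severe, which has a lower base rate.

Yes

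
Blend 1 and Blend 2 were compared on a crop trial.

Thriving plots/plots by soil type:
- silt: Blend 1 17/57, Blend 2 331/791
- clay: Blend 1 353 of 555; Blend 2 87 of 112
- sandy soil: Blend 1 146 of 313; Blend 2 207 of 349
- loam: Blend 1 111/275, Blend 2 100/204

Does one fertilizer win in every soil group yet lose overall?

Silt: Blend 1 17/57 = 29.8%, Blend 2 331/791 = 41.8% → Blend 2
Clay: Blend 1 353/555 = 63.6%, Blend 2 87/112 = 77.7% → Blend 2
Sandy soil: Blend 1 146/313 = 46.6%, Blend 2 207/349 = 59.3% → Blend 2
Loam: Blend 1 111/275 = 40.4%, Blend 2 100/204 = 49.0% → Blend 2
Overall: Blend 1 627/1200 = 52.2%, Blend 2 725/1456 = 49.8% → Blend 1
Blend 2 wins each soil group but Blend 1 wins overall — the comparison reverses. Blend 2's plots skew toward silt, which has a lower base rate.

Yes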